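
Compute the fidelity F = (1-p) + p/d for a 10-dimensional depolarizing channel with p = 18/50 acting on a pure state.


F = (1-p) + p/d
= (1 - 0.3600) + 0.3600/10
= 0.6400 + 0.0360
= 0.6760

0.6760


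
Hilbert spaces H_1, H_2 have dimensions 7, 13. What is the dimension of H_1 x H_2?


dim(H_1 x H_2) = 7 * 13
= 91

91


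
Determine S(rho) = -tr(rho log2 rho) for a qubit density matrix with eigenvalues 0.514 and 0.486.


S = -p*log2(p) - (1-p)*log2(1-p)
p = 0.5140, 1-p = 0.4860
= -0.5140 * log2(0.5140) - 0.4860 * log2(0.4860)
= -(-0.4935) - (-0.5059)
= 0.9994

0.9994


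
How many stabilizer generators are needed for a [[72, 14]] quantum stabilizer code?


For an [[n,k]] stabilizer code:
Number of stabilizer generators = n - k
= 72 - 14
= 58

58


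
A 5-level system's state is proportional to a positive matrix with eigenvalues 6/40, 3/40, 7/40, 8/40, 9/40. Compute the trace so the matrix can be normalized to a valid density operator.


tr(M) = sum of eigenvalues
= 6/40 + 3/40 + 7/40 + 8/40 + 9/40
= 33/40
= 0.8250

0.8250


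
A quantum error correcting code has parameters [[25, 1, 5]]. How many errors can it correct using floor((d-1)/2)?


Code parameters: [[25, 1, 5]], distance d = 5.
Number of correctable errors = floor((d-1)/2)
= floor((5 - 1)/2)
= floor(4/2)
= 2

2


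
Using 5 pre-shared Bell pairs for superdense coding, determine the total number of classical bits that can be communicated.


Superdense coding allows 2 classical bits per shared entangled pair.
5 pair(s) -> 2 * 5 = 10 classical bits

10


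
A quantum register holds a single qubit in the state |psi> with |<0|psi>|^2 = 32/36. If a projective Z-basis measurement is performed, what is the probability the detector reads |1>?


|alpha|^2 = 32/36 = 0.8889
|beta|^2 = 1 - 32/36 = 4/36 = 0.1111
P(|1>) = |beta|^2 = 0.1111

0.1111


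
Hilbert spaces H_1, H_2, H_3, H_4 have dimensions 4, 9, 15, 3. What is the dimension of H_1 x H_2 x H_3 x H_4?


dim(H_1 x H_2 x H_3 x H_4) = 4 * 9 * 15 * 3
= 36 * 15 * 3
= 540 * 3
= 1620

1620


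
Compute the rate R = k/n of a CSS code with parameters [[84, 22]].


Code rate R = k/n
= 22/84
= 0.2619

0.2619


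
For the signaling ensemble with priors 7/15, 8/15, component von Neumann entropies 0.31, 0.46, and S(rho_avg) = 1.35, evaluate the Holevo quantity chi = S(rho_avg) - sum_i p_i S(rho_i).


chi = S(rho) - sum_i p_i * S(rho_i)
Weighted entropy = 7/15 * 0.31 + 8/15 * 0.46
= 0.3900
chi = 1.35 - 0.3900
= 0.9600

0.9600


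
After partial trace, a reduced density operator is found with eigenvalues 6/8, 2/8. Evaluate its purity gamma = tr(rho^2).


tr(rho^2) = sum of eigenvalues squared
= (6/8)^2 + (2/8)^2
= (36 + 4) / 64
= 40/64
= 0.6250

0.6250


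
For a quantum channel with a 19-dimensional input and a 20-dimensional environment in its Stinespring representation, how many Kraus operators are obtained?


Tracing out the environment in an orthonormal basis {|i>_E} gives Kraus operators K_i = <i|_E U |0>_E.
Number of Kraus operators = dim(H_env) = d_env
= 20

20


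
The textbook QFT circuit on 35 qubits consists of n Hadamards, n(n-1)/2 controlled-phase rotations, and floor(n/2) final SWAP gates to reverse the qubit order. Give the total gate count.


Hadamard gates: 35
Controlled rotations: n*(n-1)/2 = 35*34/2 = 595
SWAP gates: floor(n/2) = floor(35/2) = 17
Total = 35 + 595 + 17
= 647

647


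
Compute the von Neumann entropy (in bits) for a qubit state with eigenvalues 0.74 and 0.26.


S = -p*log2(p) - (1-p)*log2(1-p)
p = 0.7400, 1-p = 0.2600
= -0.7400 * log2(0.7400) - 0.2600 * log2(0.2600)
= -(-0.3215) - (-0.5053)
= 0.8267

0.8267


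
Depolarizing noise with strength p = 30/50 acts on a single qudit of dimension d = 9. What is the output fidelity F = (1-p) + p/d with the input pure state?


F = (1-p) + p/d
= (1 - 0.6000) + 0.6000/9
= 0.4000 + 0.0667
= 0.4667

0.4667


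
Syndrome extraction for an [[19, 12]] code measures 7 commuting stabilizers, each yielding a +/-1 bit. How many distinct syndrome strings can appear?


Each stabilizer generator gives a binary (+1 or -1) measurement outcome.
With 7 independent generators:
Total syndromes = 2^7
= 128

128


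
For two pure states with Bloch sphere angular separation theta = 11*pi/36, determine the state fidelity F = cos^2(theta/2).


For states separated by angle theta on Bloch sphere:
F = cos^2(theta/2)
theta = 11*pi/36 = 0.9599
theta/2 = 0.4800
cos(theta/2) = 0.8870
F = 0.7868

0.7868


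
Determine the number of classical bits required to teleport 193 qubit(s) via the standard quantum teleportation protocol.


Quantum teleportation requires 2 classical bits per qubit teleported.
193 qubit(s) -> 2 * 193 = 386 classical bits

386


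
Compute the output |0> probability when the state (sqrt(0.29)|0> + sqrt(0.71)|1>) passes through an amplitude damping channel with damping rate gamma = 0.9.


For amplitude damping with parameter gamma on state sqrt(a)|0> + sqrt(b)|1>:
alpha^2 = 0.29, beta^2 = 0.71
P(|0>) = alpha^2 + gamma * beta^2
= 0.29 + 0.9 * 0.71
= 0.29 + 0.6390
= 0.9290

0.9290


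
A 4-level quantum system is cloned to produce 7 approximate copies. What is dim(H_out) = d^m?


Output space = H^(tensor 7) where dim(H) = 4
dim = 4^7
= 16 (after 2 factors)
= 64 (after 3 factors)
= 256 (after 4 factors)
= 1024 (after 5 factors)
= 4096 (after 6 factors)
= 16384 (after 7 factors)
= 16384

16384


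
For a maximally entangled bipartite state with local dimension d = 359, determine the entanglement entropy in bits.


For a maximally entangled state in d x d:
S = log2(d) = log2(359)
= 8.4878

8.4878


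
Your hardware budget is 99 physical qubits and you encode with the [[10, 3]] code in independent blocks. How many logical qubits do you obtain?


Each code block uses 10 physical qubits for 3 logical qubit(s).
Number of complete blocks = floor(99 / 10) = 9
Logical qubits = 9 * 3
= 27

27


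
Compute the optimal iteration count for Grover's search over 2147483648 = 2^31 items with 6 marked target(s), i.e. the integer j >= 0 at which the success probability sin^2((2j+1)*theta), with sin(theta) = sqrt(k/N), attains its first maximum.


After j Grover iterations the success probability is P(j) = sin^2((2j+1)*theta), where sin(theta) = sqrt(k/N).
N = 2^31 = 2147483648, k = 6
sin(theta) = sqrt(k/N) = 5.285799584e-05
theta = arcsin(sqrt(k/N)) = 5.285799586e-05 rad
P(j) reaches its first maximum when (2j+1)*theta is as close as possible to pi/2, i.e. j = round(pi/(4*theta) - 1/2).
pi/(4*theta) - 1/2 = 14858.1444
(For comparison, the common estimate pi/4 * sqrt(N/k) = 14858.6444; the exact maximiser is used here.)
Optimal iterations = 14858

14858


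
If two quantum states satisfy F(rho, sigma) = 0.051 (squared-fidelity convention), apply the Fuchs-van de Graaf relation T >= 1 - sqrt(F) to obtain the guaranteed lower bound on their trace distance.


Fuchs-van de Graaf (squared-fidelity convention): 1 - sqrt(F) <= T <= sqrt(1 - F).
Lower bound: T >= 1 - sqrt(F)
sqrt(F) = sqrt(0.051) = 0.2258
T >= 1 - 0.2258
T >= 0.7742

0.7742


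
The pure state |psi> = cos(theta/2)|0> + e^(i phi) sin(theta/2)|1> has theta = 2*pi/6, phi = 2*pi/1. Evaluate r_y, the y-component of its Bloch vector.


theta = 1.0472, phi = 6.2832
r_y = sin(theta)*sin(phi) = 0.8660 * 0.0000
r_y = 0.0000

0.0000


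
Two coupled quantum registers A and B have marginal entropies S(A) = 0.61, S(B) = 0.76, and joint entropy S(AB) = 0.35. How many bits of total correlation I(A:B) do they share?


I(A:B) = S(A) + S(B) - S(AB)
= 0.61 + 0.76 - 0.35
= 1.0200

1.0200


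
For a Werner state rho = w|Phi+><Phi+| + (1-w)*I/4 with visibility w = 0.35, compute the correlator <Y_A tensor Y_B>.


|Phi+> = (|00> + |11>)/sqrt(2)
For the pure Bell state, <Y_A Y_B> = -1 (Bell-state Pauli correlator).
The maximally-mixed part I/4 has tr(I/4 * P tensor P) = 0 for any traceless Pauli P.
So <Y_A Y_B>_rho = w * (-1) + (1 - w) * 0
= 0.35 * (-1)
= -0.3500

-0.3500


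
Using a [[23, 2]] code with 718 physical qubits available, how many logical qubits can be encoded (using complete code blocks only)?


Each code block uses 23 physical qubits for 2 logical qubit(s).
Number of complete blocks = floor(718 / 23) = 31
Logical qubits = 31 * 2
= 62

62


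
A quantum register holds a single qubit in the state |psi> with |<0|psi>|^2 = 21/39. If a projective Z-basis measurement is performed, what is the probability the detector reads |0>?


|alpha|^2 = 21/39 = 0.5385
|beta|^2 = 1 - 21/39 = 18/39 = 0.4615
P(|0>) = |alpha|^2 = 0.5385

0.5385


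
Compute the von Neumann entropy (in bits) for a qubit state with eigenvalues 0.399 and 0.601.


S = -p*log2(p) - (1-p)*log2(1-p)
p = 0.3990, 1-p = 0.6010
= -0.3990 * log2(0.3990) - 0.6010 * log2(0.6010)
= -(-0.5289) - (-0.4415)
= 0.9704

0.9704


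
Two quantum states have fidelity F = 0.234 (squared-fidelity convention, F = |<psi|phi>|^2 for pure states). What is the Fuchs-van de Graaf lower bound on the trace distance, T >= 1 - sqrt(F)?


Fuchs-van de Graaf (squared-fidelity convention): 1 - sqrt(F) <= T <= sqrt(1 - F).
Lower bound: T >= 1 - sqrt(F)
sqrt(F) = sqrt(0.234) = 0.4837
T >= 1 - 0.4837
T >= 0.5163

0.5163


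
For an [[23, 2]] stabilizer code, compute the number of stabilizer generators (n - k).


For an [[n,k]] stabilizer code:
Number of stabilizer generators = n - k
= 23 - 2
= 21

21


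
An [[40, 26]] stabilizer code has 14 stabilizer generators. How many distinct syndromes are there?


Each stabilizer generator gives a binary (+1 or -1) measurement outcome.
With 14 independent generators:
Total syndromes = 2^14
= 16384

16384


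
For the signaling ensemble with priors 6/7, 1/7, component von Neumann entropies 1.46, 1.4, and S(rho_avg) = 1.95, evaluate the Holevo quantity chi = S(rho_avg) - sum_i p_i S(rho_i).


chi = S(rho) - sum_i p_i * S(rho_i)
Weighted entropy = 6/7 * 1.46 + 1/7 * 1.4
= 1.4514
chi = 1.95 - 1.4514
= 0.4986

0.4986


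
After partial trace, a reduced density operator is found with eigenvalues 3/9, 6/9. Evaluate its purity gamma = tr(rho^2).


tr(rho^2) = sum of eigenvalues squared
= (3/9)^2 + (6/9)^2
= (9 + 36) / 81
= 45/81
= 0.5556

0.5556


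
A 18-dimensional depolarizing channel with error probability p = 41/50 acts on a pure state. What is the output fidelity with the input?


F = (1-p) + p/d
= (1 - 0.8200) + 0.8200/18
= 0.1800 + 0.0456
= 0.2256

0.2256


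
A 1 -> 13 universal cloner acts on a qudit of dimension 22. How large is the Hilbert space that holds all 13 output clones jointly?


Output space = H^(tensor 13) where dim(H) = 22
dim = 22^13
= 484 (after 2 factors)
= 10648 (after 3 factors)
= 234256 (after 4 factors)
= 5153632 (after 5 factors)
= 113379904 (after 6 factors)
= 2494357888 (after 7 factors)
= 54875873536 (after 8 factors)
= 1207269217792 (after 9 factors)
= 26559922791424 (after 10 factors)
= 584318301411328 (after 11 factors)
= 12855002631049216 (after 12 factors)
= 282810057883082752 (after 13 factors)
= 282810057883082752

282810057883082752


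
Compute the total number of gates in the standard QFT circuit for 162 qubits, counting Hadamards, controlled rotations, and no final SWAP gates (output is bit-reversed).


Hadamard gates: 162
Controlled rotations: n*(n-1)/2 = 162*161/2 = 13041
SWAP gates: 0 (omitted)
Total = 162 + 13041
= 13203

13203


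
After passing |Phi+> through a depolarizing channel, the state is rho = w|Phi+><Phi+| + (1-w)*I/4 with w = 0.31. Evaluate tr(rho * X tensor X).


|Phi+> = (|00> + |11>)/sqrt(2)
For the pure Bell state, <X_A X_B> = +1 (Bell-state Pauli correlator).
The maximally-mixed part I/4 has tr(I/4 * P tensor P) = 0 for any traceless Pauli P.
So <X_A X_B>_rho = w * (+1) + (1 - w) * 0
= 0.31 * (+1)
= 0.3100

0.3100


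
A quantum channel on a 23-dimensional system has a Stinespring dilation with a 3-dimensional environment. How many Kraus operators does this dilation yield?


Tracing out the environment in an orthonormal basis {|i>_E} gives Kraus operators K_i = <i|_E U |0>_E.
Number of Kraus operators = dim(H_env) = d_env
= 3

3


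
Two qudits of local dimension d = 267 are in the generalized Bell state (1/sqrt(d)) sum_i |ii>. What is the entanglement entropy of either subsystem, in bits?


For a maximally entangled state in d x d:
S = log2(d) = log2(267)
= 8.0607

8.0607


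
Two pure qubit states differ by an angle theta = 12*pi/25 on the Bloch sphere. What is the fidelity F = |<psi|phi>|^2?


For states separated by angle theta on Bloch sphere:
F = cos^2(theta/2)
theta = 12*pi/25 = 1.5080
theta/2 = 0.7540
cos(theta/2) = 0.7290
F = 0.5314

0.5314


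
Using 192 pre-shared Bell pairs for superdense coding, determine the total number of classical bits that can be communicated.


Superdense coding allows 2 classical bits per shared entangled pair.
192 pair(s) -> 2 * 192 = 384 classical bits

384


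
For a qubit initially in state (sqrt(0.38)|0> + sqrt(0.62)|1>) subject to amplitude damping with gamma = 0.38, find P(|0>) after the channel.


For amplitude damping with parameter gamma on state sqrt(a)|0> + sqrt(b)|1>:
alpha^2 = 0.38, beta^2 = 0.62
P(|0>) = alpha^2 + gamma * beta^2
= 0.38 + 0.38 * 0.62
= 0.38 + 0.2356
= 0.6156

0.6156


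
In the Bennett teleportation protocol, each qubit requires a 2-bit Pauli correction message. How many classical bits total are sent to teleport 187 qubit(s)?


Quantum teleportation requires 2 classical bits per qubit teleported.
187 qubit(s) -> 2 * 187 = 374 classical bits

374


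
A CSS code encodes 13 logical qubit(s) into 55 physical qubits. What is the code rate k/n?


Code rate R = k/n
= 13/55
= 0.2364

0.2364


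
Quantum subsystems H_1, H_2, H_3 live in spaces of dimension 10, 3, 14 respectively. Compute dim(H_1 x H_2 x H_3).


dim(H_1 x H_2 x H_3) = 10 * 3 * 14
= 30 * 14
= 420

420


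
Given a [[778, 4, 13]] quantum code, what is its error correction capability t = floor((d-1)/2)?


Code parameters: [[778, 4, 13]], distance d = 13.
Number of correctable errors = floor((d-1)/2)
= floor((13 - 1)/2)
= floor(12/2)
= 6

6


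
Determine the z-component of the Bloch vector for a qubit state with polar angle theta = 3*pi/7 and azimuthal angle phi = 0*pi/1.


theta = 1.3464, phi = 0.0000
r_z = cos(theta) = 0.2225

0.2225


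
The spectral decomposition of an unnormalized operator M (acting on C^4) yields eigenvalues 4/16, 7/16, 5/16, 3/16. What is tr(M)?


tr(M) = sum of eigenvalues
= 4/16 + 7/16 + 5/16 + 3/16
= 19/16
= 1.1875

1.1875


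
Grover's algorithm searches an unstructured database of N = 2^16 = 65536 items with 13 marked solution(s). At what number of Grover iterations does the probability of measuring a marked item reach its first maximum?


After j Grover iterations the success probability is P(j) = sin^2((2j+1)*theta), where sin(theta) = sqrt(k/N).
N = 2^16 = 65536, k = 13
sin(theta) = sqrt(k/N) = 0.01408418467
theta = arcsin(sqrt(k/N)) = 0.01408465034 rad
P(j) reaches its first maximum when (2j+1)*theta is as close as possible to pi/2, i.e. j = round(pi/(4*theta) - 1/2).
pi/(4*theta) - 1/2 = 55.2627
(For comparison, the common estimate pi/4 * sqrt(N/k) = 55.7645; the exact maximiser is used here.)
Optimal iterations = 55

55


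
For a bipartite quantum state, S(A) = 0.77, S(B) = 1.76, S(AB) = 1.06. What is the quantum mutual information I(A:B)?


I(A:B) = S(A) + S(B) - S(AB)
= 0.77 + 1.76 - 1.06
= 1.4700

1.4700


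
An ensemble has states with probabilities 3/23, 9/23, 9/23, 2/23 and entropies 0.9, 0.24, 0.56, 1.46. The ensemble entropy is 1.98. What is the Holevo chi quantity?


chi = S(rho) - sum_i p_i * S(rho_i)
Weighted entropy = 3/23 * 0.9 + 9/23 * 0.24 + 9/23 * 0.56 + 2/23 * 1.46
= 0.5574
chi = 1.98 - 0.5574
= 1.4226

1.4226


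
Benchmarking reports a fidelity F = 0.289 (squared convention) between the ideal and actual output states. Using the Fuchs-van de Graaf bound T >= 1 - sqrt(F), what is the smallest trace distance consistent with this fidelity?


Fuchs-van de Graaf (squared-fidelity convention): 1 - sqrt(F) <= T <= sqrt(1 - F).
Lower bound: T >= 1 - sqrt(F)
sqrt(F) = sqrt(0.289) = 0.5376
T >= 1 - 0.5376
T >= 0.4624

0.4624


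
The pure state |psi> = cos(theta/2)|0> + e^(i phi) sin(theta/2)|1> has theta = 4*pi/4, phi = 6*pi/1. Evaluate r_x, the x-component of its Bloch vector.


theta = 3.1416, phi = 18.8496
r_x = sin(theta)*cos(phi) = 0.0000 * 1.0000
r_x = 0.0000

0.0000


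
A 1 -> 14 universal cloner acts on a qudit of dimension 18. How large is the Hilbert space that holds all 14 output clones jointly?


Output space = H^(tensor 14) where dim(H) = 18
dim = 18^14
= 324 (after 2 factors)
= 5832 (after 3 factors)
= 104976 (after 4 factors)
= 1889568 (after 5 factors)
= 34012224 (after 6 factors)
= 612220032 (after 7 factors)
= 11019960576 (after 8 factors)
= 198359290368 (after 9 factors)
= 3570467226624 (after 10 factors)
= 64268410079232 (after 11 factors)
= 1156831381426176 (after 12 factors)
= 20822964865671168 (after 13 factors)
= 374813367582081024 (after 14 factors)
= 374813367582081024

374813367582081024


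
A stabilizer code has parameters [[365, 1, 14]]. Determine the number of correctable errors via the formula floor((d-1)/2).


Code parameters: [[365, 1, 14]], distance d = 14.
Number of correctable errors = floor((d-1)/2)
= floor((14 - 1)/2)
= floor(13/2)
= 6

6


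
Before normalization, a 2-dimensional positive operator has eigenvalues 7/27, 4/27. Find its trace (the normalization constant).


tr(M) = sum of eigenvalues
= 7/27 + 4/27
= 11/27
= 0.4074

0.4074


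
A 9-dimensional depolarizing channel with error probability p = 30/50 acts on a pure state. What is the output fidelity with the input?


F = (1-p) + p/d
= (1 - 0.6000) + 0.6000/9
= 0.4000 + 0.0667
= 0.4667

0.4667


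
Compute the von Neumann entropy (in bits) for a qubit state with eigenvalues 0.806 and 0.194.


S = -p*log2(p) - (1-p)*log2(1-p)
p = 0.8060, 1-p = 0.1940
= -0.8060 * log2(0.8060) - 0.1940 * log2(0.1940)
= -(-0.2508) - (-0.4590)
= 0.7098

0.7098


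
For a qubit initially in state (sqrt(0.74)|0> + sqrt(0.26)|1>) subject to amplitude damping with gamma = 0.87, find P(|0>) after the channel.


For amplitude damping with parameter gamma on state sqrt(a)|0> + sqrt(b)|1>:
alpha^2 = 0.74, beta^2 = 0.26
P(|0>) = alpha^2 + gamma * beta^2
= 0.74 + 0.87 * 0.26
= 0.74 + 0.2262
= 0.9662

0.9662


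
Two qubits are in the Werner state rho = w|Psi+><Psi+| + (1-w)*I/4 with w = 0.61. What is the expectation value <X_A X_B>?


|Psi+> = (|01> + |10>)/sqrt(2)
For the pure Bell state, <X_A X_B> = +1 (Bell-state Pauli correlator).
The maximally-mixed part I/4 has tr(I/4 * P tensor P) = 0 for any traceless Pauli P.
So <X_A X_B>_rho = w * (+1) + (1 - w) * 0
= 0.61 * (+1)
= 0.6100

0.6100


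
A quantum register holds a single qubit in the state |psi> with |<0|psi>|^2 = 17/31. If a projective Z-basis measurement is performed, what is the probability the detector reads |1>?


|alpha|^2 = 17/31 = 0.5484
|beta|^2 = 1 - 17/31 = 14/31 = 0.4516
P(|1>) = |beta|^2 = 0.4516

0.4516


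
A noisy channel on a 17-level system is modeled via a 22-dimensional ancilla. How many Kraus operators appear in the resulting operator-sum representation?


Tracing out the environment in an orthonormal basis {|i>_E} gives Kraus operators K_i = <i|_E U |0>_E.
Number of Kraus operators = dim(H_env) = d_env
= 22

22


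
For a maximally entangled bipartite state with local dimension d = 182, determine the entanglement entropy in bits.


For a maximally entangled state in d x d:
S = log2(d) = log2(182)
= 7.5078

7.5078


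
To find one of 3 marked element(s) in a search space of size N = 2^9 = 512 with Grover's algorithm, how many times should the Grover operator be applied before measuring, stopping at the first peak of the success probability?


After j Grover iterations the success probability is P(j) = sin^2((2j+1)*theta), where sin(theta) = sqrt(k/N).
N = 2^9 = 512, k = 3
sin(theta) = sqrt(k/N) = 0.07654655446
theta = arcsin(sqrt(k/N)) = 0.07662150475 rad
P(j) reaches its first maximum when (2j+1)*theta is as close as possible to pi/2, i.e. j = round(pi/(4*theta) - 1/2).
pi/(4*theta) - 1/2 = 9.7504
(For comparison, the common estimate pi/4 * sqrt(N/k) = 10.2604; the exact maximiser is used here.)
Optimal iterations = 10

10


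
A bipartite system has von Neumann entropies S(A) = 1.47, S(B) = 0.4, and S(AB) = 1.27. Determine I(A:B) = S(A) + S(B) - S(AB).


I(A:B) = S(A) + S(B) - S(AB)
= 1.47 + 0.4 - 1.27
= 0.6000

0.6000


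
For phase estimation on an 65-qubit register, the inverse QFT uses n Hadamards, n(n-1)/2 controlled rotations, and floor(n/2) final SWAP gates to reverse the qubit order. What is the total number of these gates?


Hadamard gates: 65
Controlled rotations: n*(n-1)/2 = 65*64/2 = 2080
SWAP gates: floor(n/2) = floor(65/2) = 32
Total = 65 + 2080 + 32
= 2177

2177


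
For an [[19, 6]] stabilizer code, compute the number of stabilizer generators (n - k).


For an [[n,k]] stabilizer code:
Number of stabilizer generators = n - k
= 19 - 6
= 13

13


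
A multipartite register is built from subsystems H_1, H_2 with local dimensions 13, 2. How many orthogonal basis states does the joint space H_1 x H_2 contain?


dim(H_1 x H_2) = 13 * 2
= 26

26


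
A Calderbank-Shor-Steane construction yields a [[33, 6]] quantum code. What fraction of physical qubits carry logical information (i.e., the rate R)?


Code rate R = k/n
= 6/33
= 0.1818

0.1818


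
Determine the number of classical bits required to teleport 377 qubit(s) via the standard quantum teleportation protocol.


Quantum teleportation requires 2 classical bits per qubit teleported.
377 qubit(s) -> 2 * 377 = 754 classical bits

754


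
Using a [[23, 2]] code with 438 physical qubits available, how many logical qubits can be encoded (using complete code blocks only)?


Each code block uses 23 physical qubits for 2 logical qubit(s).
Number of complete blocks = floor(438 / 23) = 19
Logical qubits = 19 * 2
= 38

38


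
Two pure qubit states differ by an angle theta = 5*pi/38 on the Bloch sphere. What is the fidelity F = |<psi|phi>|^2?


For states separated by angle theta on Bloch sphere:
F = cos^2(theta/2)
theta = 5*pi/38 = 0.4134
theta/2 = 0.2067
cos(theta/2) = 0.9787
F = 0.9579

0.9579


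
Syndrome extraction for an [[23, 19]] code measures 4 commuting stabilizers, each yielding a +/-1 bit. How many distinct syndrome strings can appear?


Each stabilizer generator gives a binary (+1 or -1) measurement outcome.
With 4 independent generators:
Total syndromes = 2^4
= 16

16


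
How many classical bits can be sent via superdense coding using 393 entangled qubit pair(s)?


Superdense coding allows 2 classical bits per shared entangled pair.
393 pair(s) -> 2 * 393 = 786 classical bits

786


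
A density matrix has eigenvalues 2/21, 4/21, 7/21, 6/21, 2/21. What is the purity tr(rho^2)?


tr(rho^2) = sum of eigenvalues squared
= (2/21)^2 + (4/21)^2 + (7/21)^2 + (6/21)^2 + (2/21)^2
= (4 + 16 + 49 + 36 + 4) / 441
= 109/441
= 0.2472

0.2472


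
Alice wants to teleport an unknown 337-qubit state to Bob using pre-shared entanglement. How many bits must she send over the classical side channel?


Quantum teleportation requires 2 classical bits per qubit teleported.
337 qubit(s) -> 2 * 337 = 674 classical bits

674


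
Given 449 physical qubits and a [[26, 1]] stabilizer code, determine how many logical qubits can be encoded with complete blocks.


Each code block uses 26 physical qubits for 1 logical qubit(s).
Number of complete blocks = floor(449 / 26) = 17
Logical qubits = 17 * 1
= 17

17


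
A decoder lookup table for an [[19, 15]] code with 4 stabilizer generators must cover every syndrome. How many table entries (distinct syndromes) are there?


Each stabilizer generator gives a binary (+1 or -1) measurement outcome.
With 4 independent generators:
Total syndromes = 2^4
= 16

16


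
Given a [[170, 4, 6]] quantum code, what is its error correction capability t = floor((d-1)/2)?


Code parameters: [[170, 4, 6]], distance d = 6.
Number of correctable errors = floor((d-1)/2)
= floor((6 - 1)/2)
= floor(5/2)
= 2

2


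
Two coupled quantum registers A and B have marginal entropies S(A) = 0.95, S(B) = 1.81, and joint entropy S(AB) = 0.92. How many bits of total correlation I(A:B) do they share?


I(A:B) = S(A) + S(B) - S(AB)
= 0.95 + 1.81 - 0.92
= 1.8400

1.8400


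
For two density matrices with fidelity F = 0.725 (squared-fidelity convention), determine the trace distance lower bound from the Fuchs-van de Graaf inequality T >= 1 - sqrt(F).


Fuchs-van de Graaf (squared-fidelity convention): 1 - sqrt(F) <= T <= sqrt(1 - F).
Lower bound: T >= 1 - sqrt(F)
sqrt(F) = sqrt(0.725) = 0.8515
T >= 1 - 0.8515
T >= 0.1485

0.1485


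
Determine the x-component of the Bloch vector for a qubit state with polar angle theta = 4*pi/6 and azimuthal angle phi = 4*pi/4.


theta = 2.0944, phi = 3.1416
r_x = sin(theta)*cos(phi) = 0.8660 * -1.0000
r_x = -0.8660

-0.8660


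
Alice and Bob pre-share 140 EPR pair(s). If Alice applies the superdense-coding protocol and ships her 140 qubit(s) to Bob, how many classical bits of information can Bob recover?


Superdense coding allows 2 classical bits per shared entangled pair.
140 pair(s) -> 2 * 140 = 280 classical bits

280


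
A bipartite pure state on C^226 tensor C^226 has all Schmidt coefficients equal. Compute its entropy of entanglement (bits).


For a maximally entangled state in d x d:
S = log2(d) = log2(226)
= 7.8202

7.8202


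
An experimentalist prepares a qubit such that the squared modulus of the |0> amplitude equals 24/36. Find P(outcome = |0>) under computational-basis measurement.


|alpha|^2 = 24/36 = 0.6667
|beta|^2 = 1 - 24/36 = 12/36 = 0.3333
P(|0>) = |alpha|^2 = 0.6667

0.6667


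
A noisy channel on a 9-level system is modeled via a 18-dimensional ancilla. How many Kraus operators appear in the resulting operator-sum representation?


Tracing out the environment in an orthonormal basis {|i>_E} gives Kraus operators K_i = <i|_E U |0>_E.
Number of Kraus operators = dim(H_env) = d_env
= 18

18


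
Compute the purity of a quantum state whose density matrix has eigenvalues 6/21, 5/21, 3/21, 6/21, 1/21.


tr(rho^2) = sum of eigenvalues squared
= (6/21)^2 + (5/21)^2 + (3/21)^2 + (6/21)^2 + (1/21)^2
= (36 + 25 + 9 + 36 + 1) / 441
= 107/441
= 0.2426

0.2426


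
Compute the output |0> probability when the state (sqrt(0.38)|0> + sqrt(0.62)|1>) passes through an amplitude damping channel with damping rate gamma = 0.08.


For amplitude damping with parameter gamma on state sqrt(a)|0> + sqrt(b)|1>:
alpha^2 = 0.38, beta^2 = 0.62
P(|0>) = alpha^2 + gamma * beta^2
= 0.38 + 0.08 * 0.62
= 0.38 + 0.0496
= 0.4296

0.4296


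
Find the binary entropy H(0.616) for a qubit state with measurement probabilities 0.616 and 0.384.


S = -p*log2(p) - (1-p)*log2(1-p)
p = 0.6160, 1-p = 0.3840
= -0.6160 * log2(0.6160) - 0.3840 * log2(0.3840)
= -(-0.4306) - (-0.5302)
= 0.9608

0.9608


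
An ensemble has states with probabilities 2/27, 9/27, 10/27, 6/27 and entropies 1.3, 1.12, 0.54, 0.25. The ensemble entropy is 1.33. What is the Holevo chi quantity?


chi = S(rho) - sum_i p_i * S(rho_i)
Weighted entropy = 2/27 * 1.3 + 9/27 * 1.12 + 10/27 * 0.54 + 6/27 * 0.25
= 0.7252
chi = 1.33 - 0.7252
= 0.6048

0.6048


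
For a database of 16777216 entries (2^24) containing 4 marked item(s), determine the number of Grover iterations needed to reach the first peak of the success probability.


After j Grover iterations the success probability is P(j) = sin^2((2j+1)*theta), where sin(theta) = sqrt(k/N).
N = 2^24 = 16777216, k = 4
sin(theta) = sqrt(k/N) = 0.00048828125
theta = arcsin(sqrt(k/N)) = 0.0004882812694 rad
P(j) reaches its first maximum when (2j+1)*theta is as close as possible to pi/2, i.e. j = round(pi/(4*theta) - 1/2).
pi/(4*theta) - 1/2 = 1607.9954
(For comparison, the common estimate pi/4 * sqrt(N/k) = 1608.4954; the exact maximiser is used here.)
Optimal iterations = 1608

1608


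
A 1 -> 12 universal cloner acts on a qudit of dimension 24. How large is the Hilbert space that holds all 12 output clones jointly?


Output space = H^(tensor 12) where dim(H) = 24
dim = 24^12
= 576 (after 2 factors)
= 13824 (after 3 factors)
= 331776 (after 4 factors)
= 7962624 (after 5 factors)
= 191102976 (after 6 factors)
= 4586471424 (after 7 factors)
= 110075314176 (after 8 factors)
= 2641807540224 (after 9 factors)
= 63403380965376 (after 10 factors)
= 1521681143169024 (after 11 factors)
= 36520347436056576 (after 12 factors)
= 36520347436056576

36520347436056576


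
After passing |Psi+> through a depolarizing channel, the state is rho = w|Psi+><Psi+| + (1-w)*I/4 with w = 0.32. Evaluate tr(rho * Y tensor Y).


|Psi+> = (|01> + |10>)/sqrt(2)
For the pure Bell state, <Y_A Y_B> = +1 (Bell-state Pauli correlator).
The maximally-mixed part I/4 has tr(I/4 * P tensor P) = 0 for any traceless Pauli P.
So <Y_A Y_B>_rho = w * (+1) + (1 - w) * 0
= 0.32 * (+1)
= 0.3200

0.3200


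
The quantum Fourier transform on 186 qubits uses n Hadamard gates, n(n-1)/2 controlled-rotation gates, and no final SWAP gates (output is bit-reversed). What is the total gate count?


Hadamard gates: 186
Controlled rotations: n*(n-1)/2 = 186*185/2 = 17205
SWAP gates: 0 (omitted)
Total = 186 + 17205
= 17391

17391


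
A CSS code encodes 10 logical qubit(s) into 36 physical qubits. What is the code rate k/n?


Code rate R = k/n
= 10/36
= 0.2778

0.2778


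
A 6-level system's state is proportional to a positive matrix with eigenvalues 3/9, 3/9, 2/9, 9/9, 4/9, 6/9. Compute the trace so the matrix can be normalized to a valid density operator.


tr(M) = sum of eigenvalues
= 3/9 + 3/9 + 2/9 + 9/9 + 4/9 + 6/9
= 27/9
= 3.0000

3.0000


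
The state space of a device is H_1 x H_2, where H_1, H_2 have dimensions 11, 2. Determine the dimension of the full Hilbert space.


dim(H_1 x H_2) = 11 * 2
= 22

22


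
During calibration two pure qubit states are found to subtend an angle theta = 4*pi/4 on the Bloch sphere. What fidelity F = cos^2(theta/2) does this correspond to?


For states separated by angle theta on Bloch sphere:
F = cos^2(theta/2)
theta = 4*pi/4 = 3.1416
theta/2 = 1.5708
cos(theta/2) = 0.0000
F = 0.0000

0.0000


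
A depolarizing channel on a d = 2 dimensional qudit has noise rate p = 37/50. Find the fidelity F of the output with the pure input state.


F = (1-p) + p/d
= (1 - 0.7400) + 0.7400/2
= 0.2600 + 0.3700
= 0.6300

0.6300


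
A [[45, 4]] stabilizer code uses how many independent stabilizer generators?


For an [[n,k]] stabilizer code:
Number of stabilizer generators = n - k
= 45 - 4
= 41

41


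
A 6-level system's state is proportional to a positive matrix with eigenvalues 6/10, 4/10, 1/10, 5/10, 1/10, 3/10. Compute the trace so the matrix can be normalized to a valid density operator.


tr(M) = sum of eigenvalues
= 6/10 + 4/10 + 1/10 + 5/10 + 1/10 + 3/10
= 20/10
= 2.0000

2.0000


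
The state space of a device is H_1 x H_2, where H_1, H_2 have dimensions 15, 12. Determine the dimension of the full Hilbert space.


dim(H_1 x H_2) = 15 * 12
= 180

180


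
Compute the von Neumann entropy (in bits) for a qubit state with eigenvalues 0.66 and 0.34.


S = -p*log2(p) - (1-p)*log2(1-p)
p = 0.6600, 1-p = 0.3400
= -0.6600 * log2(0.6600) - 0.3400 * log2(0.3400)
= -(-0.3956) - (-0.5292)
= 0.9248

0.9248


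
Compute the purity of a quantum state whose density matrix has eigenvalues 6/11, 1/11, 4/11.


tr(rho^2) = sum of eigenvalues squared
= (6/11)^2 + (1/11)^2 + (4/11)^2
= (36 + 1 + 16) / 121
= 53/121
= 0.4380

0.4380


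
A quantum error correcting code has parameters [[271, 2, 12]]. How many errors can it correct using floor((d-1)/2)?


Code parameters: [[271, 2, 12]], distance d = 12.
Number of correctable errors = floor((d-1)/2)
= floor((12 - 1)/2)
= floor(11/2)
= 5

5


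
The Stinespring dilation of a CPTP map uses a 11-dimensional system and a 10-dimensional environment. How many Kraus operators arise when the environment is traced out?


Tracing out the environment in an orthonormal basis {|i>_E} gives Kraus operators K_i = <i|_E U |0>_E.
Number of Kraus operators = dim(H_env) = d_env
= 10

10


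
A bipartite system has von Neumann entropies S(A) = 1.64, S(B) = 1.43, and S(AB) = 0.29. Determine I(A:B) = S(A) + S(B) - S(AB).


I(A:B) = S(A) + S(B) - S(AB)
= 1.64 + 1.43 - 0.29
= 2.7800

2.7800


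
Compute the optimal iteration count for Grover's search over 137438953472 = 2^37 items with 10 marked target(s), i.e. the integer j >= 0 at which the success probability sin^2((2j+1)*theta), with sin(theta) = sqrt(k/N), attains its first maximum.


After j Grover iterations the success probability is P(j) = sin^2((2j+1)*theta), where sin(theta) = sqrt(k/N).
N = 2^37 = 137438953472, k = 10
sin(theta) = sqrt(k/N) = 8.5299224e-06
theta = arcsin(sqrt(k/N)) = 8.5299224e-06 rad
P(j) reaches its first maximum when (2j+1)*theta is as close as possible to pi/2, i.e. j = round(pi/(4*theta) - 1/2).
pi/(4*theta) - 1/2 = 92075.1516
(For comparison, the common estimate pi/4 * sqrt(N/k) = 92075.6516; the exact maximiser is used here.)
Optimal iterations = 92075

92075


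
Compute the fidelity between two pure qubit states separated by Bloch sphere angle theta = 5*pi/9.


For states separated by angle theta on Bloch sphere:
F = cos^2(theta/2)
theta = 5*pi/9 = 1.7453
theta/2 = 0.8727
cos(theta/2) = 0.6428
F = 0.4132

0.4132


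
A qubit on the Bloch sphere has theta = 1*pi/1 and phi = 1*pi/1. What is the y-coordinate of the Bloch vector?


theta = 3.1416, phi = 3.1416
r_y = sin(theta)*sin(phi) = 0.0000 * 0.0000
r_y = 0.0000

0.0000


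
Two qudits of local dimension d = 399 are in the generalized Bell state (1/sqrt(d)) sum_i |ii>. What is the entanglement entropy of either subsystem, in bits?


For a maximally entangled state in d x d:
S = log2(d) = log2(399)
= 8.6402

8.6402


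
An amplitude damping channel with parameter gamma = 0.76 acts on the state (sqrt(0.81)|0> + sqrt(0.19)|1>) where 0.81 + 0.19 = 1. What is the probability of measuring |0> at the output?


For amplitude damping with parameter gamma on state sqrt(a)|0> + sqrt(b)|1>:
alpha^2 = 0.81, beta^2 = 0.19
P(|0>) = alpha^2 + gamma * beta^2
= 0.81 + 0.76 * 0.19
= 0.81 + 0.1444
= 0.9544

0.9544


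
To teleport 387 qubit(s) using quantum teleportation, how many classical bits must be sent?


Quantum teleportation requires 2 classical bits per qubit teleported.
387 qubit(s) -> 2 * 387 = 774 classical bits

774


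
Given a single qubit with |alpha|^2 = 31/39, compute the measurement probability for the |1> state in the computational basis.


|alpha|^2 = 31/39 = 0.7949
|beta|^2 = 1 - 31/39 = 8/39 = 0.2051
P(|1>) = |beta|^2 = 0.2051

0.2051


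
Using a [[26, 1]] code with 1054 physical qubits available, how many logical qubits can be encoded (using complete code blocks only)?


Each code block uses 26 physical qubits for 1 logical qubit(s).
Number of complete blocks = floor(1054 / 26) = 40
Logical qubits = 40 * 1
= 40

40


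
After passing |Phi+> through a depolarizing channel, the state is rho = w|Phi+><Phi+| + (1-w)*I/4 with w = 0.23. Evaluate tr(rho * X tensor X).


|Phi+> = (|00> + |11>)/sqrt(2)
For the pure Bell state, <X_A X_B> = +1 (Bell-state Pauli correlator).
The maximally-mixed part I/4 has tr(I/4 * P tensor P) = 0 for any traceless Pauli P.
So <X_A X_B>_rho = w * (+1) + (1 - w) * 0
= 0.23 * (+1)
= 0.2300

0.2300


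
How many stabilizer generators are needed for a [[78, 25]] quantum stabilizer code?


For an [[n,k]] stabilizer code:
Number of stabilizer generators = n - k
= 78 - 25
= 53

53


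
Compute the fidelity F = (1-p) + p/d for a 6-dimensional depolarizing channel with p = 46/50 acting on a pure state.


F = (1-p) + p/d
= (1 - 0.9200) + 0.9200/6
= 0.0800 + 0.1533
= 0.2333

0.2333


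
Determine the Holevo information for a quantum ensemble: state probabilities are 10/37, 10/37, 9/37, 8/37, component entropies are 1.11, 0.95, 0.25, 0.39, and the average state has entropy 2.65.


chi = S(rho) - sum_i p_i * S(rho_i)
Weighted entropy = 10/37 * 1.11 + 10/37 * 0.95 + 9/37 * 0.25 + 8/37 * 0.39
= 0.7019
chi = 2.65 - 0.7019
= 1.9481

1.9481


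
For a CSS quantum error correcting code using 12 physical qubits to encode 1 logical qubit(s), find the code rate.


Code rate R = k/n
= 1/12
= 0.0833

0.0833


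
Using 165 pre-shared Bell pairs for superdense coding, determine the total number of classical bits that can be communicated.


Superdense coding allows 2 classical bits per shared entangled pair.
165 pair(s) -> 2 * 165 = 330 classical bits

330


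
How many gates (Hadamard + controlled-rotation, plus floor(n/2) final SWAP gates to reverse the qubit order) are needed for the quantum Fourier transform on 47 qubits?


Hadamard gates: 47
Controlled rotations: n*(n-1)/2 = 47*46/2 = 1081
SWAP gates: floor(n/2) = floor(47/2) = 23
Total = 47 + 1081 + 23
= 1151

1151


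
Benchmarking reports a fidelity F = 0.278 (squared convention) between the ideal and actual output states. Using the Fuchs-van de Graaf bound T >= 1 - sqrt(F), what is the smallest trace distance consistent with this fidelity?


Fuchs-van de Graaf (squared-fidelity convention): 1 - sqrt(F) <= T <= sqrt(1 - F).
Lower bound: T >= 1 - sqrt(F)
sqrt(F) = sqrt(0.278) = 0.5273
T >= 1 - 0.5273
T >= 0.4727

0.4727


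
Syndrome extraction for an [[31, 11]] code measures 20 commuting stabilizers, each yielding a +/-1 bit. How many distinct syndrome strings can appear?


Each stabilizer generator gives a binary (+1 or -1) measurement outcome.
With 20 independent generators:
Total syndromes = 2^20
= 1048576

1048576


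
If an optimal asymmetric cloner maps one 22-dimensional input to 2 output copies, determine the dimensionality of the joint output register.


Output space = H^(tensor 2) where dim(H) = 22
dim = 22^2
= 484

484


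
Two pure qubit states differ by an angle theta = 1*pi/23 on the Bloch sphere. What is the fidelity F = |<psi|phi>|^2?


For states separated by angle theta on Bloch sphere:
F = cos^2(theta/2)
theta = 1*pi/23 = 0.1366
theta/2 = 0.0683
cos(theta/2) = 0.9977
F = 0.9953

0.9953


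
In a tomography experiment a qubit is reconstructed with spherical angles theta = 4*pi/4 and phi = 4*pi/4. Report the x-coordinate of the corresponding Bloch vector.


theta = 3.1416, phi = 3.1416
r_x = sin(theta)*cos(phi) = 0.0000 * -1.0000
r_x = 0.0000

0.0000


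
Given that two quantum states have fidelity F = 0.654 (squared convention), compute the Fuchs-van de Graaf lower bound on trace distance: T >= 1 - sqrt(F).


Fuchs-van de Graaf (squared-fidelity convention): 1 - sqrt(F) <= T <= sqrt(1 - F).
Lower bound: T >= 1 - sqrt(F)
sqrt(F) = sqrt(0.654) = 0.8087
T >= 1 - 0.8087
T >= 0.1913

0.1913


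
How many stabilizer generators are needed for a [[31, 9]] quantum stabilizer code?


For an [[n,k]] stabilizer code:
Number of stabilizer generators = n - k
= 31 - 9
= 22

22


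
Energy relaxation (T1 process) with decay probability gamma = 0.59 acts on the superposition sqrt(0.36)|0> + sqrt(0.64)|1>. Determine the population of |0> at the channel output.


For amplitude damping with parameter gamma on state sqrt(a)|0> + sqrt(b)|1>:
alpha^2 = 0.36, beta^2 = 0.64
P(|0>) = alpha^2 + gamma * beta^2
= 0.36 + 0.59 * 0.64
= 0.36 + 0.3776
= 0.7376

0.7376


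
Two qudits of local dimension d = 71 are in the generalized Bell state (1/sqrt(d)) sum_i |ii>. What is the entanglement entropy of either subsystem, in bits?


For a maximally entangled state in d x d:
S = log2(d) = log2(71)
= 6.1497

6.1497
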